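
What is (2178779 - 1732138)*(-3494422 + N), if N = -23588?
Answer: -1571287504410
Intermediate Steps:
(2178779 - 1732138)*(-3494422 + N) = (2178779 - 1732138)*(-3494422 - 23588) = 446641*(-3518010) = -1571287504410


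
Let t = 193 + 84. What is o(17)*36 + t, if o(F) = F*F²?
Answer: 177145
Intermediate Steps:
t = 277
o(F) = F³
o(17)*36 + t = 17³*36 + 277 = 4913*36 + 277 = 176868 + 277 = 177145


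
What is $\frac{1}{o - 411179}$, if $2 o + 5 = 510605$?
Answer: $- \frac{1}{155879} \approx -6.4152 \cdot 10^{-6}$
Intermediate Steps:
$o = 255300$ ($o = - \frac{5}{2} + \frac{1}{2} \cdot 510605 = - \frac{5}{2} + \frac{510605}{2} = 255300$)
$\frac{1}{o - 411179} = \frac{1}{255300 - 411179} = \frac{1}{-155879} = - \frac{1}{155879}$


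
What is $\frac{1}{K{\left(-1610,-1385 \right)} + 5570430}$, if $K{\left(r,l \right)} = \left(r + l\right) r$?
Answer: $\frac{1}{10392380} \approx 9.6224 \cdot 10^{-8}$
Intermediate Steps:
$K{\left(r,l \right)} = r \left(l + r\right)$ ($K{\left(r,l \right)} = \left(l + r\right) r = r \left(l + r\right)$)
$\frac{1}{K{\left(-1610,-1385 \right)} + 5570430} = \frac{1}{- 1610 \left(-1385 - 1610\right) + 5570430} = \frac{1}{\left(-1610\right) \left(-2995\right) + 5570430} = \frac{1}{4821950 + 5570430} = \frac{1}{10392380}$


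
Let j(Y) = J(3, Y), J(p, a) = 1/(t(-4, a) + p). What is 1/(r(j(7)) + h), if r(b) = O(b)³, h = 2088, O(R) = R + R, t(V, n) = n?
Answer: 125/261001 ≈ 0.00047893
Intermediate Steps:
O(R) = 2*R
J(p, a) = 1/(a + p)
j(Y) = 1/(3 + Y) (j(Y) = 1/(Y + 3) = 1/(3 + Y))
r(b) = 8*b³ (r(b) = (2*b)³ = 8*b³)
1/(r(j(7)) + h) = 1/(8*(1/(3 + 7))³ + 2088) = 1/(8*(1/10)³ + 2088) = 1/(8*(⅒)³ + 2088) = 1/(8*(1/1000) + 2088) = 1/(1/125 + 2088) = 1/(261001/125) = 125/261001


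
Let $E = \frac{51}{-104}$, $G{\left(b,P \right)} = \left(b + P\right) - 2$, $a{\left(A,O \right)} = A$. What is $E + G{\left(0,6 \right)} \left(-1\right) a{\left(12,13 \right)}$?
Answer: $- \frac{5043}{104} \approx -48.49$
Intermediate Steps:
$G{\left(b,P \right)} = -2 + P + b$ ($G{\left(b,P \right)} = \left(P + b\right) - 2 = -2 + P + b$)
$E = - \frac{51}{104}$ ($E = 51 \left(- \frac{1}{104}\right) = - \frac{51}{104} \approx -0.49038$)
$E + G{\left(0,6 \right)} \left(-1\right) a{\left(12,13 \right)} = - \frac{51}{104} + \left(-2 + 6 + 0\right) \left(-1\right) 12 = - \frac{51}{104} + 4 \left(-1\right) 12 = - \frac{51}{104} - 48 = - \frac{5043}{104}$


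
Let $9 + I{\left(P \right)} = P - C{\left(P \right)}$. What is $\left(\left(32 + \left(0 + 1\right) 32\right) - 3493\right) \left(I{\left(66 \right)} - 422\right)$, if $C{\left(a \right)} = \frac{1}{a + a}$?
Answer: $\frac{55070883}{44} \approx 1.2516 \cdot 10^{6}$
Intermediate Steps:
$C{\left(a \right)} = \frac{1}{2 a}$
$I{\left(P \right)} = -9 + P - \frac{1}{2 P}$ ($I{\left(P \right)} = -9 + \left(P - \frac{1}{2 P}\right) = -9 + P - \frac{1}{2 P}$)
$\left(\left(32 + \left(0 + 1\right) 32\right) - 3493\right) \left(I{\left(66 \right)} - 422\right) = \left(\left(32 + \left(0 + 1\right) 32\right) - 3493\right) \left(\left(-9 + 66 - \frac{1}{2 \cdot 66}\right) - 422\right) = \left(\left(32 + 1 \cdot 32\right) - 3493\right) \left(\left(-9 + 66 - \frac{1}{132}\right) - 422\right) = \left(\left(32 + 32\right) - 3493\right) \left(\left(-9 + 66 - \frac{1}{132}\right) - 422\right) = \left(64 - 3493\right) \left(\frac{7523}{132} - 422\right) = \left(-3429\right) \left(- \frac{48181}{132}\right) = \frac{55070883}{44}$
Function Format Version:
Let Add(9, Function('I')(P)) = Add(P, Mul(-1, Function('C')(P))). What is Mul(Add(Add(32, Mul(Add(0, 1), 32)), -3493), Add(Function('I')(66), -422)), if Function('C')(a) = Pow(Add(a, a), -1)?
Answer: Rational(55070883, 44) ≈ 1.2516e+6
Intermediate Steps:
Function('C')(a) = Mul(Rational(1, 2), Pow(a, -1)) (Function('C')(a) = Pow(Mul(2, a), -1) = Mul(Rational(1, 2), Pow(a, -1)))
Function('I')(P) = Add(-9, P, Mul(Rational(-1, 2), Pow(P, -1))) (Function('I')(P) = Add(-9, Add(P, Mul(-1, Mul(Rational(1, 2), Pow(P, -1))))) = Add(-9, Add(P, Mul(Rational(-1, 2), Pow(P, -1)))) = Add(-9, P, Mul(Rational(-1, 2), Pow(P, -1))))
Mul(Add(Add(32, Mul(Add(0, 1), 32)), -3493), Add(Function('I')(66), -422)) = Mul(Add(Add(32, Mul(Add(0, 1), 32)), -3493), Add(Add(-9, 66, Mul(Rational(-1, 2), Pow(66, -1))), -422)) = Mul(Add(Add(32, Mul(1, 32)), -3493), Add(Add(-9, 66, Mul(Rational(-1, 2), Rational(1, 66))), -422)) = Mul(Add(Add(32, 32), -3493), Add(Add(-9, 66, Rational(-1, 132)), -422)) = Mul(Add(64, -3493), Add(Rational(7523, 132), -422)) = Mul(-3429, Rational(-48181, 132)) = Rational(55070883, 44)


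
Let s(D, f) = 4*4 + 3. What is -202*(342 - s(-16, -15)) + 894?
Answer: -64352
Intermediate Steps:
s(D, f) = 19 (s(D, f) = 16 + 3 = 19)
-202*(342 - s(-16, -15)) + 894 = -202*(342 - 1*19) + 894 = -202*(342 - 19) + 894 = -202*323 + 894 = -65246 + 894 = -64352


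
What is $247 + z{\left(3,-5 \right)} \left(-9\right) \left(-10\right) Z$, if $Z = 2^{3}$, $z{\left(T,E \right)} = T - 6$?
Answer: $-1913$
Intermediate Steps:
$z{\left(T,E \right)} = -6 + T$ ($z{\left(T,E \right)} = T - 6 = -6 + T$)
$Z = 8$
$247 + z{\left(3,-5 \right)} \left(-9\right) \left(-10\right) Z = 247 + \left(-6 + 3\right) \left(-9\right) \left(-10\right) 8 = 247 + \left(-3\right) \left(-9\right) \left(-10\right) 8 = 247 + 27 \left(-10\right) 8 = 247 - 2160 = -1913$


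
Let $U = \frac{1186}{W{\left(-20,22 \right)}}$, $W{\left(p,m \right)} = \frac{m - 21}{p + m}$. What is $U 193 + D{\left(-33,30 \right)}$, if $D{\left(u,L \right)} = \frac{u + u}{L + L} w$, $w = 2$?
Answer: $\frac{2288969}{5} \approx 4.5779 \cdot 10^{5}$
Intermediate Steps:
$D{\left(u,L \right)} = \frac{2 u}{L}$ ($D{\left(u,L \right)} = \frac{u + u}{L + L} 2 = \frac{2 u}{2 L} 2 = 2 u \frac{1}{2 L} 2 = \frac{u}{L} 2 = \frac{2 u}{L}$)
$W{\left(p,m \right)} = \frac{-21 + m}{m + p}$
$U = 2372$ ($U = \frac{1186}{\frac{1}{22 - 20} \left(-21 + 22\right)} = \frac{1186}{\frac{1}{2} \cdot 1} = 1186 \frac{1}{\frac{1}{2}} = 1186 \cdot 2 = 2372$)
$U 193 + D{\left(-33,30 \right)} = 2372 \cdot 193 + 2 \left(-33\right) \frac{1}{30} = 457796 + 2 \left(-33\right) \frac{1}{30} = 457796 - \frac{11}{5} = \frac{2288969}{5}$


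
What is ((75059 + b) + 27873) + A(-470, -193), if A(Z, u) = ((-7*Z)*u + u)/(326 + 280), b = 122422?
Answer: 45309787/202 ≈ 2.2431e+5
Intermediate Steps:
A(Z, u) = u/606 - 7*Z*u/606 (A(Z, u) = (-7*Z*u + u)/606 = (u - 7*Z*u)*(1/606) = u/606 - 7*Z*u/606)
((75059 + b) + 27873) + A(-470, -193) = ((75059 + 122422) + 27873) + (1/606)*(-193)*(1 - 7*(-470)) = (197481 + 27873) + (1/606)*(-193)*(1 + 3290) = 225354 + (1/606)*(-193)*3291 = 225354 - 211721/202 = 45309787/202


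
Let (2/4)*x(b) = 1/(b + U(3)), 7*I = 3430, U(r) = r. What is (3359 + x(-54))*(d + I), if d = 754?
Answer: 213105908/51 ≈ 4.1785e+6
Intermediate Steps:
I = 490 (I = (⅐)*3430 = 490)
x(b) = 2/(3 + b) (x(b) = 2/(b + 3) = 2/(3 + b))
(3359 + x(-54))*(d + I) = (3359 + 2/(3 - 54))*(754 + 490) = (3359 + 2/(-51))*1244 = (3359 + 2*(-1/51))*1244 = (3359 - 2/51)*1244 = (171307/51)*1244 = 213105908/51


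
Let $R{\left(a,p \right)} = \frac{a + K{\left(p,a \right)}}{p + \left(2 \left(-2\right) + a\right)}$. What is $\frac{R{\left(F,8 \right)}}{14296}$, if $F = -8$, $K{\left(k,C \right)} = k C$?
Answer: $\frac{9}{7148} \approx 0.0012591$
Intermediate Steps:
$K{\left(k,C \right)} = C k$
$R{\left(a,p \right)} = \frac{a + a p}{-4 + a + p}$ ($R{\left(a,p \right)} = \frac{a + a p}{p + \left(2 \left(-2\right) + a\right)} = \frac{a + a p}{p + \left(-4 + a\right)} = \frac{a + a p}{-4 + a + p}$)
$\frac{R{\left(F,8 \right)}}{14296} = \frac{\left(-8\right) \frac{1}{-4 - 8 + 8} \left(1 + 8\right)}{14296} = \left(-8\right) \frac{1}{-4} \cdot 9 \cdot \frac{1}{14296} = \left(-8\right) \left(- \frac{1}{4}\right) 9 \cdot \frac{1}{14296} = 18 \cdot \frac{1}{14296} = \frac{9}{7148}$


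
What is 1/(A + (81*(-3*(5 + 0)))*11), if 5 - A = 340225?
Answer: -1/353585 ≈ -2.8282e-6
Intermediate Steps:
A = -340220 (A = 5 - 1*340225 = 5 - 340225 = -340220)
1/(A + (81*(-3*(5 + 0)))*11) = 1/(-340220 + (81*(-3*(5 + 0)))*11) = 1/(-340220 + (81*(-3*5))*11) = 1/(-340220 + (81*(-15))*11) = 1/(-340220 - 1215*11) = 1/(-340220 - 13365) = 1/(-353585) = -1/353585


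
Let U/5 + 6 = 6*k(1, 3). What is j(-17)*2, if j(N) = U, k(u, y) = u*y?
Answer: 120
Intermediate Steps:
U = 60 (U = -30 + 5*(6*(1*3)) = -30 + 5*(6*3) = -30 + 5*18 = -30 + 90 = 60)
j(N) = 60
j(-17)*2 = 60*2 = 120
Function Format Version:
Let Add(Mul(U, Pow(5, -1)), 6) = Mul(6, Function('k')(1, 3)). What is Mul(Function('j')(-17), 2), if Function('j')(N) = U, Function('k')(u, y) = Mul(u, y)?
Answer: 120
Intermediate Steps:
U = 60 (U = Add(-30, Mul(5, Mul(6, Mul(1, 3)))) = Add(-30, Mul(5, Mul(6, 3))) = Add(-30, Mul(5, 18)) = Add(-30, 90) = 60)
Function('j')(N) = 60
Mul(Function('j')(-17), 2) = Mul(60, 2) = 120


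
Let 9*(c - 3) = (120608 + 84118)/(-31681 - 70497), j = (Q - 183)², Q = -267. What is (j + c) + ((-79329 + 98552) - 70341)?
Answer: 23202290674/153267 ≈ 1.5138e+5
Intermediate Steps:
j = 202500 (j = (-267 - 183)² = (-450)² = 202500)
c = 425680/153267 (c = 3 + ((120608 + 84118)/(-31681 - 70497))/9 = 3 + (204726/(-102178))/9 = 3 + (204726*(-1/102178))/9 = 3 + (⅑)*(-102363/51089) = 3 - 34121/153267 = 425680/153267 ≈ 2.7774)
(j + c) + ((-79329 + 98552) - 70341) = (202500 + 425680/153267) + ((-79329 + 98552) - 70341) = 31036993180/153267 + (19223 - 70341) = 31036993180/153267 - 51118 = 23202290674/153267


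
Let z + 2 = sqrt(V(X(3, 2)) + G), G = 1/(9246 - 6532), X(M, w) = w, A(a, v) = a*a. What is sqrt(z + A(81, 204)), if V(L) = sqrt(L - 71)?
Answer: sqrt(48312255964 + 2714*sqrt(2714)*sqrt(1 + 2714*I*sqrt(69)))/2714 ≈ 81.0 + 0.01258*I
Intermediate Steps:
A(a, v) = a**2
G = 1/2714 ≈ 0.00036846
V(L) = sqrt(-71 + L)
z = -2 + sqrt(1/2714 + I*sqrt(69)) (z = -2 + sqrt(sqrt(-71 + 2) + 1/2714) = -2 + sqrt(sqrt(-69) + 1/2714) = -2 + sqrt(I*sqrt(69) + 1/2714) = -2 + sqrt(1/2714 + I*sqrt(69)) ≈ 0.038013 + 2.0379*I)
sqrt(z + A(81, 204)) = sqrt((-2 + sqrt(2714 + 7365796*I*sqrt(69))/2714) + 81**2) = sqrt((-2 + sqrt(2714 + 7365796*I*sqrt(69))/2714) + 6561) = sqrt(6559 + sqrt(2714 + 7365796*I*sqrt(69))/2714)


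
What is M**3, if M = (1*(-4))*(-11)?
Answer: 85184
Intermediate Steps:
M = 44 (M = -4*(-11) = 44)
M**3 = 44**3 = 85184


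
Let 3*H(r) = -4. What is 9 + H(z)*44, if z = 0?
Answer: -149/3 ≈ -49.667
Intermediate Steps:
H(r) = -4/3 (H(r) = (⅓)*(-4) = -4/3)
9 + H(z)*44 = 9 - 4/3*44 = 9 - 176/3 = -149/3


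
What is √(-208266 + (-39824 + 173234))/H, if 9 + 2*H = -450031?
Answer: -I*√18714/112510 ≈ -0.0012159*I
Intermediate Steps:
H = -225020 (H = -9/2 + (½)*(-450031) = -9/2 - 450031/2 = -225020)
√(-208266 + (-39824 + 173234))/H = √(-208266 + (-39824 + 173234))/(-225020) = √(-208266 + 133410)*(-1/225020) = √(-74856)*(-1/225020) = (2*I*√18714)*(-1/225020) = -I*√18714/112510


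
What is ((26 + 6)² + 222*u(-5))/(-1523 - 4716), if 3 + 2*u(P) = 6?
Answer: -1357/6239 ≈ -0.21750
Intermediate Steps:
u(P) = 3/2 (u(P) = -3/2 + (½)*6 = -3/2 + 3 = 3/2)
((26 + 6)² + 222*u(-5))/(-1523 - 4716) = ((26 + 6)² + 222*(3/2))/(-1523 - 4716) = (32² + 333)/(-6239) = (1024 + 333)*(-1/6239) = 1357*(-1/6239) = -1357/6239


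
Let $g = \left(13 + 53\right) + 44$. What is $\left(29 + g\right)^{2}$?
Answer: $19321$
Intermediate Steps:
$g = 110$ ($g = 66 + 44 = 110$)
$\left(29 + g\right)^{2} = \left(29 + 110\right)^{2} = 139^{2} = 19321$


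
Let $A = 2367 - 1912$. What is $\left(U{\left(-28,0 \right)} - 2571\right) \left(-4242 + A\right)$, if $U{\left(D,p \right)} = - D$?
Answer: $9630341$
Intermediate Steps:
$A = 455$ ($A = 2367 - 1912 = 455$)
$\left(U{\left(-28,0 \right)} - 2571\right) \left(-4242 + A\right) = \left(\left(-1\right) \left(-28\right) - 2571\right) \left(-4242 + 455\right) = \left(28 - 2571\right) \left(-3787\right) = \left(-2543\right) \left(-3787\right) = 9630341$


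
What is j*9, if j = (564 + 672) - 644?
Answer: 5328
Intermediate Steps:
j = 592 (j = 1236 - 644 = 592)
j*9 = 592*9 = 5328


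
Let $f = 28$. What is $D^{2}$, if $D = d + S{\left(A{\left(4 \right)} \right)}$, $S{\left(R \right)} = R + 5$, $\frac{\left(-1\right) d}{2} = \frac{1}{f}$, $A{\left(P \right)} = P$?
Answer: $\frac{15625}{196} \approx 79.719$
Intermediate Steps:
$d = - \frac{1}{14}$ ($d = - \frac{2}{28} = \left(-2\right) \frac{1}{28} = - \frac{1}{14} \approx -0.071429$)
$S{\left(R \right)} = 5 + R$
$D = \frac{125}{14}$ ($D = - \frac{1}{14} + \left(5 + 4\right) = - \frac{1}{14} + 9 = \frac{125}{14} \approx 8.9286$)
$D^{2} = \left(\frac{125}{14}\right)^{2} = \frac{15625}{196}$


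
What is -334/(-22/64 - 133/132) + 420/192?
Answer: 5693209/22832 ≈ 249.35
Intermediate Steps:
-334/(-22/64 - 133/132) + 420/192 = -334/(-22*1/64 - 133*1/132) + 420*(1/192) = -334/(-11/32 - 133/132) + 35/16 = -334/(-1427/1056) + 35/16 = -334*(-1056/1427) + 35/16 = 352704/1427 + 35/16 = 5693209/22832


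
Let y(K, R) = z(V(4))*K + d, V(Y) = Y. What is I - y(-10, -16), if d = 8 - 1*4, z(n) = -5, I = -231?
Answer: -285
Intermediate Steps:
d = 4 (d = 8 - 4 = 4)
y(K, R) = 4 - 5*K (y(K, R) = -5*K + 4 = 4 - 5*K)
I - y(-10, -16) = -231 - (4 - 5*(-10)) = -231 - (4 + 50) = -231 - 1*54 = -231 - 54 = -285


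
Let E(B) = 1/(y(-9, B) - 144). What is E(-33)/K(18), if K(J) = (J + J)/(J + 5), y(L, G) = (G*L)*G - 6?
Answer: -23/358236 ≈ -6.4204e-5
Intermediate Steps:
y(L, G) = -6 + L*G**2 (y(L, G) = L*G**2 - 6 = -6 + L*G**2)
K(J) = 2*J/(5 + J) (K(J) = (2*J)/(5 + J) = 2*J/(5 + J))
E(B) = 1/(-150 - 9*B**2) (E(B) = 1/((-6 - 9*B**2) - 144) = 1/(-150 - 9*B**2))
E(-33)/K(18) = (-1/(150 + 9*(-33)**2))/((2*18/(5 + 18))) = (-1/(150 + 9*1089))/((2*18/23)) = (-1/(150 + 9801))/((2*18*(1/23))) = (-1/9951)/(36/23) = 23*(-1*1/9951)/36 = (23/36)*(-1/9951) = -23/358236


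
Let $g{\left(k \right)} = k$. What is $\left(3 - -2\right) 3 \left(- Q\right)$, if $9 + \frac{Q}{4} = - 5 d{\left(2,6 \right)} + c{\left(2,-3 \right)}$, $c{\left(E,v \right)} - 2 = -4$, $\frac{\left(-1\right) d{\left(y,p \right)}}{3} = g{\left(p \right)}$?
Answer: $-4740$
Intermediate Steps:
$d{\left(y,p \right)} = - 3 p$
$c{\left(E,v \right)} = -2$ ($c{\left(E,v \right)} = 2 - 4 = -2$)
$Q = 316$ ($Q = -36 + 4 \left(- 5 \left(\left(-3\right) 6\right) - 2\right) = -36 + 4 \left(\left(-5\right) \left(-18\right) - 2\right) = -36 + 4 \left(90 - 2\right) = -36 + 4 \cdot 88 = -36 + 352 = 316$)
$\left(3 - -2\right) 3 \left(- Q\right) = \left(3 - -2\right) 3 \left(\left(-1\right) 316\right) = \left(3 + 2\right) 3 \left(-316\right) = 5 \cdot 3 \left(-316\right) = 15 \left(-316\right) = -4740$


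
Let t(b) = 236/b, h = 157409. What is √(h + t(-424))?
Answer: 11*√14616870/106 ≈ 396.75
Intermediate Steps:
√(h + t(-424)) = √(157409 + 236/(-424)) = √(157409 + 236*(-1/424)) = √(157409 - 59/106) = √(16685295/106) = 11*√14616870/106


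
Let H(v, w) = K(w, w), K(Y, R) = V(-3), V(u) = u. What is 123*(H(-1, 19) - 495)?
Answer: -61254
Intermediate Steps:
K(Y, R) = -3
H(v, w) = -3
123*(H(-1, 19) - 495) = 123*(-3 - 495) = 123*(-498) = -61254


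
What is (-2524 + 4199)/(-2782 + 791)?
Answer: -1675/1991 ≈ -0.84129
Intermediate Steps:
(-2524 + 4199)/(-2782 + 791) = 1675/(-1991) = 1675*(-1/1991) = -1675/1991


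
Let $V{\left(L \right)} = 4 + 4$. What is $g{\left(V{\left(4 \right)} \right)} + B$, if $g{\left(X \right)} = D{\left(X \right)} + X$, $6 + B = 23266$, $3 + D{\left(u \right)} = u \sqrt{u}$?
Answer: $23265 + 16 \sqrt{2} \approx 23288.0$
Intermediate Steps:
$V{\left(L \right)} = 8$
$D{\left(u \right)} = -3 + u^{\frac{3}{2}}$ ($D{\left(u \right)} = -3 + u \sqrt{u} = -3 + u^{\frac{3}{2}}$)
$B = 23260$ ($B = -6 + 23266 = 23260$)
$g{\left(X \right)} = -3 + X + X^{\frac{3}{2}}$ ($g{\left(X \right)} = \left(-3 + X^{\frac{3}{2}}\right) + X = -3 + X + X^{\frac{3}{2}}$)
$g{\left(V{\left(4 \right)} \right)} + B = \left(-3 + 8 + 8^{\frac{3}{2}}\right) + 23260 = \left(-3 + 8 + 16 \sqrt{2}\right) + 23260 = \left(5 + 16 \sqrt{2}\right) + 23260 = 23265 + 16 \sqrt{2}$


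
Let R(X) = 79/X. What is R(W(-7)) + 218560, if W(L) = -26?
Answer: 5682481/26 ≈ 2.1856e+5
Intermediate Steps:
R(W(-7)) + 218560 = 79/(-26) + 218560 = 79*(-1/26) + 218560 = -79/26 + 218560 = 5682481/26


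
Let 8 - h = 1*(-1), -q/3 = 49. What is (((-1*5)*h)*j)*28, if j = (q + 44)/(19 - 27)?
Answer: -32445/2 ≈ -16223.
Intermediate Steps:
q = -147 (q = -3*49 = -147)
h = 9 (h = 8 - (-1) = 8 - 1*(-1) = 8 + 1 = 9)
j = 103/8 (j = (-147 + 44)/(19 - 27) = -103/(-8) = -103*(-1/8) = 103/8 ≈ 12.875)
(((-1*5)*h)*j)*28 = ((-1*5*9)*(103/8))*28 = (-5*9*(103/8))*28 = -45*103/8*28 = -4635/8*28 = -32445/2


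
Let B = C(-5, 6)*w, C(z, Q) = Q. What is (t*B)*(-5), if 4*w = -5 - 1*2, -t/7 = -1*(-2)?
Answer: -735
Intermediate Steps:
t = -14 (t = -(-7)*(-2) = -7*2 = -14)
w = -7/4 (w = (-5 - 1*2)/4 = (-5 - 2)/4 = (¼)*(-7) = -7/4 ≈ -1.7500)
B = -21/2 (B = 6*(-7/4) = -21/2 ≈ -10.500)
(t*B)*(-5) = -14*(-21/2)*(-5) = 147*(-5) = -735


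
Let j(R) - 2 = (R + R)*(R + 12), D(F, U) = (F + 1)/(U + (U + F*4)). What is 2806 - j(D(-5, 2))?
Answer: 22383/8 ≈ 2797.9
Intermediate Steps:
D(F, U) = (1 + F)/(2*U + 4*F) (D(F, U) = (1 + F)/(U + (U + 4*F)) = (1 + F)/(2*U + 4*F))
j(R) = 2 + 2*R*(12 + R) (j(R) = 2 + (R + R)*(R + 12) = 2 + (2*R)*(12 + R) = 2 + 2*R*(12 + R))
2806 - j(D(-5, 2)) = 2806 - (2 + 2*((1 - 5)/(2*(2 + 2*(-5))))**2 + 24*((1 - 5)/(2*(2 + 2*(-5))))) = 2806 - (2 + 2*((1/2)*(-4)/(2 - 10))**2 + 24*((1/2)*(-4)/(2 - 10))) = 2806 - (2 + 2*((1/2)*(-4)/(-8))**2 + 24*((1/2)*(-4)/(-8))) = 2806 - (2 + 2*((1/2)*(-1/8)*(-4))**2 + 24*((1/2)*(-1/8)*(-4))) = 2806 - (2 + 2*(1/4)**2 + 24*(1/4)) = 2806 - (2 + 2*(1/16) + 6) = 2806 - (2 + 1/8 + 6) = 2806 - 1*65/8 = 2806 - 65/8 = 22383/8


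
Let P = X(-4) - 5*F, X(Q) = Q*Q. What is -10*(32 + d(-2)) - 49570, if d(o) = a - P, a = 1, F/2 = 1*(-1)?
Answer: -49640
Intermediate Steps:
X(Q) = Q**2
F = -2 (F = 2*(1*(-1)) = 2*(-1) = -2)
P = 26 (P = (-4)**2 - 5*(-2) = 16 + 10 = 26)
d(o) = -25 (d(o) = 1 - 1*26 = 1 - 26 = -25)
-10*(32 + d(-2)) - 49570 = -10*(32 - 25) - 49570 = -10*7 - 49570 = -70 - 49570 = -49640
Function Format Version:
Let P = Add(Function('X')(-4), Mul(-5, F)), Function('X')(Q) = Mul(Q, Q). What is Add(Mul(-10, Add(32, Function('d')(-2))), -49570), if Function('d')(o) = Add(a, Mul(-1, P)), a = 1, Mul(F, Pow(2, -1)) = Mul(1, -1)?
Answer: -49640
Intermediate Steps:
Function('X')(Q) = Pow(Q, 2)
F = -2 (F = Mul(2, Mul(1, -1)) = Mul(2, -1) = -2)
P = 26 (P = Add(Pow(-4, 2), Mul(-5, -2)) = Add(16, 10) = 26)
Function('d')(o) = -25 (Function('d')(o) = Add(1, Mul(-1, 26)) = Add(1, -26) = -25)
Add(Mul(-10, Add(32, Function('d')(-2))), -49570) = Add(Mul(-10, Add(32, -25)), -49570) = Add(Mul(-10, 7), -49570) = Add(-70, -49570) = -49640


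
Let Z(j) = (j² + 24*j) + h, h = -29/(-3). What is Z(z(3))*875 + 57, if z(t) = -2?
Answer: -89954/3 ≈ -29985.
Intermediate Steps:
h = 29/3 (h = -29*(-⅓) = 29/3 ≈ 9.6667)
Z(j) = 29/3 + j² + 24*j (Z(j) = (j² + 24*j) + 29/3 = 29/3 + j² + 24*j)
Z(z(3))*875 + 57 = (29/3 + (-2)² + 24*(-2))*875 + 57 = (29/3 + 4 - 48)*875 + 57 = -103/3*875 + 57 = -90125/3 + 57 = -89954/3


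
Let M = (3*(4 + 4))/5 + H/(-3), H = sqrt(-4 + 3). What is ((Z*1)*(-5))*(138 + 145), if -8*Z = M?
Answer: 849 - 1415*I/24 ≈ 849.0 - 58.958*I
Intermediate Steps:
H = I (H = sqrt(-1) = I ≈ 1.0*I)
M = 24/5 - I/3 (M = (3*(4 + 4))/5 + I/(-3) = (3*8)*(1/5) + I*(-1/3) = 24*(1/5) - I/3 = 24/5 - I/3 ≈ 4.8 - 0.33333*I)
Z = -3/5 + I/24 (Z = -(24/5 - I/3)/8 = -3/5 + I/24 ≈ -0.6 + 0.041667*I)
((Z*1)*(-5))*(138 + 145) = (((-3/5 + I/24)*1)*(-5))*(138 + 145) = ((-3/5 + I/24)*(-5))*283 = (3 - 5*I/24)*283 = 849 - 1415*I/24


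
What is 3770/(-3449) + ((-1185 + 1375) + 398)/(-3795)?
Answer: -5445054/4362985 ≈ -1.2480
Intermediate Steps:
3770/(-3449) + ((-1185 + 1375) + 398)/(-3795) = 3770*(-1/3449) + (190 + 398)*(-1/3795) = -3770/3449 + 588*(-1/3795) = -3770/3449 - 196/1265 = -5445054/4362985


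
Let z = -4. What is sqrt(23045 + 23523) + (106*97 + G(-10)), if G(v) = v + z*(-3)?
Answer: 10284 + 2*sqrt(11642) ≈ 10500.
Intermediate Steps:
G(v) = 12 + v (G(v) = v - 4*(-3) = v + 12 = 12 + v)
sqrt(23045 + 23523) + (106*97 + G(-10)) = sqrt(23045 + 23523) + (106*97 + (12 - 10)) = sqrt(46568) + (10282 + 2) = 2*sqrt(11642) + 10284 = 10284 + 2*sqrt(11642)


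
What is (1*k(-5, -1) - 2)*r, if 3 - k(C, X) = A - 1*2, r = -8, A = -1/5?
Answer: -128/5 ≈ -25.600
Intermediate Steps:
A = -⅕ (A = -1*⅕ = -⅕ ≈ -0.20000)
k(C, X) = 26/5 (k(C, X) = 3 - (-⅕ - 1*2) = 3 - (-⅕ - 2) = 3 - 1*(-11/5) = 3 + 11/5 = 26/5)
(1*k(-5, -1) - 2)*r = (1*(26/5) - 2)*(-8) = (26/5 - 2)*(-8) = (16/5)*(-8) = -128/5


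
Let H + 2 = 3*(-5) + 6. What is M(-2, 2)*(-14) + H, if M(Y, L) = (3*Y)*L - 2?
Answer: 185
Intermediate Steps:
M(Y, L) = -2 + 3*L*Y (M(Y, L) = 3*L*Y - 2 = -2 + 3*L*Y)
H = -11 (H = -2 + (3*(-5) + 6) = -2 + (-15 + 6) = -2 - 9 = -11)
M(-2, 2)*(-14) + H = (-2 + 3*2*(-2))*(-14) - 11 = (-2 - 12)*(-14) - 11 = -14*(-14) - 11 = 196 - 11 = 185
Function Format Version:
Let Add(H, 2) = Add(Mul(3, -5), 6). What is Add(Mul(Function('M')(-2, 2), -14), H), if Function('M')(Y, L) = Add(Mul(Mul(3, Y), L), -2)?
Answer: 185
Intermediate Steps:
Function('M')(Y, L) = Add(-2, Mul(3, L, Y)) (Function('M')(Y, L) = Add(Mul(3, L, Y), -2) = Add(-2, Mul(3, L, Y)))
H = -11 (H = Add(-2, Add(Mul(3, -5), 6)) = Add(-2, Add(-15, 6)) = Add(-2, -9) = -11)
Add(Mul(Function('M')(-2, 2), -14), H) = Add(Mul(Add(-2, Mul(3, 2, -2)), -14), -11) = Add(Mul(Add(-2, -12), -14), -11) = Add(Mul(-14, -14), -11) = Add(196, -11) = 185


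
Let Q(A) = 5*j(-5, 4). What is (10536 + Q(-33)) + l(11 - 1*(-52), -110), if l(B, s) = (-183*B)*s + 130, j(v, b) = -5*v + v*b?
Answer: 1278881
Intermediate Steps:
j(v, b) = -5*v + b*v
l(B, s) = 130 - 183*B*s (l(B, s) = -183*B*s + 130 = 130 - 183*B*s)
Q(A) = 25 (Q(A) = 5*(-5*(-5 + 4)) = 5*(-5*(-1)) = 5*5 = 25)
(10536 + Q(-33)) + l(11 - 1*(-52), -110) = (10536 + 25) + (130 - 183*(11 - 1*(-52))*(-110)) = 10561 + (130 - 183*(11 + 52)*(-110)) = 10561 + (130 - 183*63*(-110)) = 10561 + (130 + 1268190) = 10561 + 1268320 = 1278881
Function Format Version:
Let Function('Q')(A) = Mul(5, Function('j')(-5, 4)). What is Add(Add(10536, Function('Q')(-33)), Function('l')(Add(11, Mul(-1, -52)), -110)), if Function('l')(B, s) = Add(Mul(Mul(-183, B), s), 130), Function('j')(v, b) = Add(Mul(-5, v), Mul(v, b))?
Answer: 1278881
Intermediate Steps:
Function('j')(v, b) = Add(Mul(-5, v), Mul(b, v))
Function('l')(B, s) = Add(130, Mul(-183, B, s)) (Function('l')(B, s) = Add(Mul(-183, B, s), 130) = Add(130, Mul(-183, B, s)))
Function('Q')(A) = 25 (Function('Q')(A) = Mul(5, Mul(-5, Add(-5, 4))) = Mul(5, Mul(-5, -1)) = Mul(5, 5) = 25)
Add(Add(10536, Function('Q')(-33)), Function('l')(Add(11, Mul(-1, -52)), -110)) = Add(Add(10536, 25), Add(130, Mul(-183, Add(11, Mul(-1, -52)), -110))) = Add(10561, Add(130, Mul(-183, Add(11, 52), -110))) = Add(10561, Add(130, Mul(-183, 63, -110))) = Add(10561, Add(130, 1268190)) = Add(10561, 1268320) = 1278881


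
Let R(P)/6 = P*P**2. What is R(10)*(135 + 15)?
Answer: 900000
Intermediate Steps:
R(P) = 6*P**3 (R(P) = 6*(P*P**2) = 6*P**3)
R(10)*(135 + 15) = (6*10**3)*(135 + 15) = (6*1000)*150 = 6000*150 = 900000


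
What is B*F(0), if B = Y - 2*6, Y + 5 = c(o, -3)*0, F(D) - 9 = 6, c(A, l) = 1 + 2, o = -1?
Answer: -255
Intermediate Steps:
c(A, l) = 3
F(D) = 15 (F(D) = 9 + 6 = 15)
Y = -5 (Y = -5 + 3*0 = -5 + 0 = -5)
B = -17 (B = -5 - 2*6 = -5 - 12 = -17)
B*F(0) = -17*15 = -255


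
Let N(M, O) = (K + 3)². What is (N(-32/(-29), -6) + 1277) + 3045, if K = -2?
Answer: 4323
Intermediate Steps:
N(M, O) = 1 (N(M, O) = (-2 + 3)² = 1² = 1)
(N(-32/(-29), -6) + 1277) + 3045 = (1 + 1277) + 3045 = 1278 + 3045 = 4323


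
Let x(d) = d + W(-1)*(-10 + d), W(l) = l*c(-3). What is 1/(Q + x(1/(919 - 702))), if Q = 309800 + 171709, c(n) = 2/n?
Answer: 217/104486008 ≈ 2.0768e-6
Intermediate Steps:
W(l) = -2*l/3 (W(l) = l*(2/(-3)) = l*(2*(-⅓)) = l*(-⅔) = -2*l/3)
Q = 481509
x(d) = -20/3 + 5*d/3 (x(d) = d + (-⅔*(-1))*(-10 + d) = d + 2*(-10 + d)/3 = d + (-20/3 + 2*d/3) = -20/3 + 5*d/3)
1/(Q + x(1/(919 - 702))) = 1/(481509 + (-20/3 + 5/(3*(919 - 702)))) = 1/(481509 + (-20/3 + (5/3)/217)) = 1/(481509 + (-20/3 + (5/3)*(1/217))) = 1/(481509 + (-20/3 + 5/651)) = 1/(481509 - 1445/217) = 1/(104486008/217) = 217/104486008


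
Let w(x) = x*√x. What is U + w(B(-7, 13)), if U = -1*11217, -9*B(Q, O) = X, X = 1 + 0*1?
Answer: -11217 - I/27 ≈ -11217.0 - 0.037037*I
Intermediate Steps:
X = 1 (X = 1 + 0 = 1)
B(Q, O) = -⅑ (B(Q, O) = -⅑*1 = -⅑)
U = -11217
w(x) = x^(3/2)
U + w(B(-7, 13)) = -11217 + (-⅑)^(3/2) = -11217 - I/27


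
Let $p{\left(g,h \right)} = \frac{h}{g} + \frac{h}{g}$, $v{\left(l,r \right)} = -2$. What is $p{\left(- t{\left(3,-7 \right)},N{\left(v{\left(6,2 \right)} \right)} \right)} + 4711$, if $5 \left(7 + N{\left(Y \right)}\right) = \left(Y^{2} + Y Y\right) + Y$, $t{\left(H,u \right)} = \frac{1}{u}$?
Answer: $\frac{23149}{5} \approx 4629.8$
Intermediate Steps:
$N{\left(Y \right)} = -7 + \frac{Y}{5} + \frac{2 Y^{2}}{5}$ ($N{\left(Y \right)} = -7 + \frac{\left(Y^{2} + Y Y\right) + Y}{5} = -7 + \frac{\left(Y^{2} + Y^{2}\right) + Y}{5} = -7 + \frac{2 Y^{2} + Y}{5} = -7 + \frac{Y + 2 Y^{2}}{5} = -7 + \left(\frac{Y}{5} + \frac{2 Y^{2}}{5}\right) = -7 + \frac{Y}{5} + \frac{2 Y^{2}}{5}$)
$p{\left(g,h \right)} = \frac{2 h}{g}$
$p{\left(- t{\left(3,-7 \right)},N{\left(v{\left(6,2 \right)} \right)} \right)} + 4711 = \frac{2 \left(-7 + \frac{1}{5} \left(-2\right) + \frac{2 \left(-2\right)^{2}}{5}\right)}{\left(-1\right) \frac{1}{-7}} + 4711 = \frac{2 \left(-7 - \frac{2}{5} + \frac{2}{5} \cdot 4\right)}{\left(-1\right) \left(- \frac{1}{7}\right)} + 4711 = 2 \left(-7 - \frac{2}{5} + \frac{8}{5}\right) \frac{1}{\frac{1}{7}} + 4711 = 2 \left(- \frac{29}{5}\right) 7 + 4711 = - \frac{406}{5} + 4711 = \frac{23149}{5}$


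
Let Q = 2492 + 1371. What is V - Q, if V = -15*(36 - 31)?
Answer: -3938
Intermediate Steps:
Q = 3863
V = -75 (V = -15*5 = -75)
V - Q = -75 - 1*3863 = -75 - 3863 = -3938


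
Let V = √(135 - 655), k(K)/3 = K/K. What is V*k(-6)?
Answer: 6*I*√130 ≈ 68.411*I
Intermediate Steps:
k(K) = 3 (k(K) = 3*(K/K) = 3*1 = 3)
V = 2*I*√130 (V = √(-520) = 2*I*√130 ≈ 22.803*I)
V*k(-6) = (2*I*√130)*3 = 6*I*√130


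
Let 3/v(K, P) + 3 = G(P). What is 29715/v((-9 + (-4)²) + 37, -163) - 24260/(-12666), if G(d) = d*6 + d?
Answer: -71761237430/6333 ≈ -1.1331e+7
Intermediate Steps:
G(d) = 7*d (G(d) = 6*d + d = 7*d)
v(K, P) = 3/(-3 + 7*P)
29715/v((-9 + (-4)²) + 37, -163) - 24260/(-12666) = 29715/((3/(-3 + 7*(-163)))) - 24260/(-12666) = 29715/((3/(-3 - 1141))) - 24260*(-1/12666) = 29715/((3/(-1144))) + 12130/6333 = 29715/((3*(-1/1144))) + 12130/6333 = 29715/(-3/1144) + 12130/6333 = 29715*(-1144/3) + 12130/6333 = -11331320 + 12130/6333 = -71761237430/6333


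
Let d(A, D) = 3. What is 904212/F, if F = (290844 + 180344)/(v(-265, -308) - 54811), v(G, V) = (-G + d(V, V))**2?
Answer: 3845839689/117797 ≈ 32648.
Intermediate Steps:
v(G, V) = (3 - G)**2 (v(G, V) = (-G + 3)**2 = (3 - G)**2)
F = 471188/17013 (F = (290844 + 180344)/((-3 - 265)**2 - 54811) = 471188/((-268)**2 - 54811) = 471188/(71824 - 54811) = 471188/17013 ≈ 27.696)
904212/F = 904212/(471188/17013) = 904212*(17013/471188) = 3845839689/117797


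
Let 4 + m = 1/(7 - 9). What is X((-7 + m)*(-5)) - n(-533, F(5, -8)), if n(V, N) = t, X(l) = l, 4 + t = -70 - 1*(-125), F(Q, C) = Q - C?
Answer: 13/2 ≈ 6.5000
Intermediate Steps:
m = -9/2 (m = -4 + 1/(7 - 9) = -4 + 1/(-2) = -4 - ½ = -9/2 ≈ -4.5000)
t = 51 (t = -4 + (-70 - 1*(-125)) = -4 + (-70 + 125) = -4 + 55 = 51)
n(V, N) = 51
X((-7 + m)*(-5)) - n(-533, F(5, -8)) = (-7 - 9/2)*(-5) - 1*51 = -23/2*(-5) - 51 = 115/2 - 51 = 13/2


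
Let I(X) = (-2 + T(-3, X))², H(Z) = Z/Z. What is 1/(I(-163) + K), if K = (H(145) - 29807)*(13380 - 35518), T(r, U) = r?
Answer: 1/659845253 ≈ 1.5155e-9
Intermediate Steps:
H(Z) = 1
K = 659845228 (K = (1 - 29807)*(13380 - 35518) = -29806*(-22138) = 659845228)
I(X) = 25 (I(X) = (-2 - 3)² = (-5)² = 25)
1/(I(-163) + K) = 1/(25 + 659845228) = 1/659845253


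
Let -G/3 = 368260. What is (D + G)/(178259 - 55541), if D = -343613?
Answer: -1448393/122718 ≈ -11.803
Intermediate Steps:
G = -1104780 (G = -3*368260 = -1104780)
(D + G)/(178259 - 55541) = (-343613 - 1104780)/(178259 - 55541) = -1448393/122718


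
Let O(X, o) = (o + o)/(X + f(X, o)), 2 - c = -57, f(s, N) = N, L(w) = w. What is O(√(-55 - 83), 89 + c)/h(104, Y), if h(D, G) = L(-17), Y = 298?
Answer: -21904/187357 + 148*I*√138/187357 ≈ -0.11691 + 0.0092796*I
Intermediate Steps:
h(D, G) = -17
c = 59 (c = 2 - 1*(-57) = 2 + 57 = 59)
O(X, o) = 2*o/(X + o) (O(X, o) = (o + o)/(X + o) = (2*o)/(X + o) = 2*o/(X + o))
O(√(-55 - 83), 89 + c)/h(104, Y) = (2*(89 + 59)/(√(-55 - 83) + (89 + 59)))/(-17) = (2*148/(√(-138) + 148))*(-1/17) = (2*148/(I*√138 + 148))*(-1/17) = (2*148/(148 + I*√138))*(-1/17) = (296/(148 + I*√138))*(-1/17) = -296/(17*(148 + I*√138))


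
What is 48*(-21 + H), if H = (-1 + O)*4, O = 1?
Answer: -1008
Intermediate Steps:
H = 0 (H = (-1 + 1)*4 = 0*4 = 0)
48*(-21 + H) = 48*(-21 + 0) = 48*(-21) = -1008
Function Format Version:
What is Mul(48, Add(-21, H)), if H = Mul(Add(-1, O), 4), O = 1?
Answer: -1008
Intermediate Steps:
H = 0 (H = Mul(Add(-1, 1), 4) = Mul(0, 4) = 0)
Mul(48, Add(-21, H)) = Mul(48, Add(-21, 0)) = Mul(48, -21) = -1008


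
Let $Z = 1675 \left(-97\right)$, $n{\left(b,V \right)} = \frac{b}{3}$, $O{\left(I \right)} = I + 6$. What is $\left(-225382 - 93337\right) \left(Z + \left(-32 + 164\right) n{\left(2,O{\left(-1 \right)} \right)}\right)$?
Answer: $51755822253$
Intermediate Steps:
$O{\left(I \right)} = 6 + I$
$n{\left(b,V \right)} = \frac{b}{3}$ ($n{\left(b,V \right)} = b \frac{1}{3} = \frac{b}{3}$)
$Z = -162475$
$\left(-225382 - 93337\right) \left(Z + \left(-32 + 164\right) n{\left(2,O{\left(-1 \right)} \right)}\right) = \left(-225382 - 93337\right) \left(-162475 + \left(-32 + 164\right) \frac{1}{3} \cdot 2\right) = - 318719 \left(-162475 + 132 \cdot \frac{2}{3}\right) = - 318719 \left(-162475 + 88\right) = \left(-318719\right) \left(-162387\right) = 51755822253$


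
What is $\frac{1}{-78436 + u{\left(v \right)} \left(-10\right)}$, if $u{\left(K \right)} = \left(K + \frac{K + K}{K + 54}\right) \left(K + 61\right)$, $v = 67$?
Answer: $- \frac{121}{20039236} \approx -6.0382 \cdot 10^{-6}$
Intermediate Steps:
$u{\left(K \right)} = \left(61 + K\right) \left(K + \frac{2 K}{54 + K}\right)$ ($u{\left(K \right)} = \left(K + \frac{2 K}{54 + K}\right) \left(61 + K\right) = \left(61 + K\right) \left(K + \frac{2 K}{54 + K}\right)$)
$\frac{1}{-78436 + u{\left(v \right)} \left(-10\right)} = \frac{1}{-78436 + \frac{67 \left(3416 + 67^{2} + 117 \cdot 67\right)}{54 + 67} \left(-10\right)} = \frac{1}{-78436 + \frac{67 \left(3416 + 4489 + 7839\right)}{121} \left(-10\right)} = \frac{1}{-78436 + 67 \cdot \frac{1}{121} \cdot 15744 \left(-10\right)} = \frac{1}{-78436 + \frac{1054848}{121} \left(-10\right)} = \frac{1}{-78436 - \frac{10548480}{121}} = \frac{1}{- \frac{20039236}{121}} = - \frac{121}{20039236}$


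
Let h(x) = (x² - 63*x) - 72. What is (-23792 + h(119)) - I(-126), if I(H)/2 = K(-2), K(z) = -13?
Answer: -17174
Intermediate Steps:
h(x) = -72 + x² - 63*x
I(H) = -26 (I(H) = 2*(-13) = -26)
(-23792 + h(119)) - I(-126) = (-23792 + (-72 + 119² - 63*119)) - 1*(-26) = (-23792 + (-72 + 14161 - 7497)) + 26 = (-23792 + 6592) + 26 = -17200 + 26 = -17174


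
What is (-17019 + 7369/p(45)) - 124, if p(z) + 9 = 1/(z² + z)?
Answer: -334610777/18629 ≈ -17962.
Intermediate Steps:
p(z) = -9 + 1/(z + z²) (p(z) = -9 + 1/(z² + z) = -9 + 1/(z + z²))
(-17019 + 7369/p(45)) - 124 = (-17019 + 7369/(((1 - 9*45 - 9*45²)/(45*(1 + 45))))) - 124 = (-17019 + 7369/(((1/45)*(1 - 405 - 9*2025)/46))) - 124 = (-17019 + 7369/(((1/45)*(1/46)*(1 - 405 - 18225)))) - 124 = (-17019 + 7369/(((1/45)*(1/46)*(-18629)))) - 124 = (-17019 + 7369/(-18629/2070)) - 124 = (-17019 + 7369*(-2070/18629)) - 124 = (-17019 - 15253830/18629) - 124 = -332300781/18629 - 124 = -334610777/18629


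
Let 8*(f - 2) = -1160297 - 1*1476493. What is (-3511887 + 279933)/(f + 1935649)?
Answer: -130584/64891 ≈ -2.0124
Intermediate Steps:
f = -1318387/4 (f = 2 + (-1160297 - 1*1476493)/8 = 2 + (-1160297 - 1476493)/8 = 2 + (1/8)*(-2636790) = 2 - 1318395/4 = -1318387/4 ≈ -3.2960e+5)
(-3511887 + 279933)/(f + 1935649) = (-3511887 + 279933)/(-1318387/4 + 1935649) = -3231954/6424209/4 = -3231954*4/6424209 = -130584/64891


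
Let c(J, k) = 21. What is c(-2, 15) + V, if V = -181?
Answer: -160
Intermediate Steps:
c(-2, 15) + V = 21 - 181 = -160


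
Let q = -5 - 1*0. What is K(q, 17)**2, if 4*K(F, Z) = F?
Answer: 25/16 ≈ 1.5625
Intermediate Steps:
q = -5 (q = -5 + 0 = -5)
K(F, Z) = F/4
K(q, 17)**2 = ((1/4)*(-5))**2 = (-5/4)**2 = 25/16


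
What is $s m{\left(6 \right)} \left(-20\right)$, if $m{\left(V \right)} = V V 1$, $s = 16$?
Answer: $-11520$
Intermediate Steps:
$m{\left(V \right)} = V^{2}$ ($m{\left(V \right)} = V^{2} \cdot 1 = V^{2}$)
$s m{\left(6 \right)} \left(-20\right) = 16 \cdot 6^{2} \left(-20\right) = 16 \cdot 36 \left(-20\right) = 576 \left(-20\right) = -11520$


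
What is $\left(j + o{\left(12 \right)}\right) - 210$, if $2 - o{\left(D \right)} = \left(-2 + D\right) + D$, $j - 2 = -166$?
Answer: $-394$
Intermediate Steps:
$j = -164$ ($j = 2 - 166 = -164$)
$o{\left(D \right)} = 4 - 2 D$ ($o{\left(D \right)} = 2 - \left(\left(-2 + D\right) + D\right) = 2 - \left(-2 + 2 D\right) = 4 - 2 D$)
$\left(j + o{\left(12 \right)}\right) - 210 = \left(-164 + \left(4 - 24\right)\right) - 210 = \left(-164 - 20\right) - 210 = -184 - 210 = -394$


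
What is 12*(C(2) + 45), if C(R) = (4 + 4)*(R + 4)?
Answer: 1116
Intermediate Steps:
C(R) = 32 + 8*R (C(R) = 8*(4 + R) = 32 + 8*R)
12*(C(2) + 45) = 12*((32 + 8*2) + 45) = 12*((32 + 16) + 45) = 12*(48 + 45) = 12*93 = 1116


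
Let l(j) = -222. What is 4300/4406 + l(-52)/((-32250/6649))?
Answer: 553522889/11841125 ≈ 46.746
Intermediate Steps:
4300/4406 + l(-52)/((-32250/6649)) = 4300/4406 - 222/((-32250/6649)) = 4300*(1/4406) - 222/((-32250*1/6649)) = 2150/2203 - 222/(-32250/6649) = 2150/2203 - 222*(-6649/32250) = 2150/2203 + 246013/5375 = 553522889/11841125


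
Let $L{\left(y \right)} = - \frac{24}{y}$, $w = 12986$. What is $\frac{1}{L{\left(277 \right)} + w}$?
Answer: $\frac{277}{3597098} \approx 7.7007 \cdot 10^{-5}$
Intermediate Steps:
$\frac{1}{L{\left(277 \right)} + w} = \frac{1}{- \frac{24}{277} + 12986} = \frac{1}{\frac{3597098}{277}} = \frac{277}{3597098}$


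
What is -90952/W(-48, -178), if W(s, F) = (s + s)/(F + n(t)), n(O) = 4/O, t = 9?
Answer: -9083831/54 ≈ -1.6822e+5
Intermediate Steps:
W(s, F) = 2*s/(4/9 + F) (W(s, F) = (s + s)/(F + 4/9) = (2*s)/(F + 4*(⅑)) = (2*s)/(F + 4/9) = (2*s)/(4/9 + F) = 2*s/(4/9 + F))
-90952/W(-48, -178) = -90952/(18*(-48)/(4 + 9*(-178))) = -90952/(18*(-48)/(4 - 1602)) = -90952/(18*(-48)/(-1598)) = -90952/(18*(-48)*(-1/1598)) = -90952/432/799 = -90952*799/432 = -9083831/54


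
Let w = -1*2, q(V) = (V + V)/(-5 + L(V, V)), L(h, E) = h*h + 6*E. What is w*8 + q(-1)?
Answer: -79/5 ≈ -15.800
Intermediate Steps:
L(h, E) = h² + 6*E
q(V) = 2*V/(-5 + V² + 6*V) (q(V) = (V + V)/(-5 + (V² + 6*V)) = (2*V)/(-5 + V² + 6*V) = 2*V/(-5 + V² + 6*V))
w = -2
w*8 + q(-1) = -2*8 + 2*(-1)/(-5 + (-1)² + 6*(-1)) = -16 + 2*(-1)/(-5 + 1 - 6) = -16 + 2*(-1)/(-10) = -16 + 2*(-1)*(-⅒) = -16 + ⅕ = -79/5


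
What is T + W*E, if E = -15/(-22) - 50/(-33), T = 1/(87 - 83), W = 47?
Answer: 13663/132 ≈ 103.51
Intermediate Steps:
T = ¼ (T = 1/4 = ¼ ≈ 0.25000)
E = 145/66 (E = -15*(-1/22) - 50*(-1/33) = 15/22 + 50/33 = 145/66 ≈ 2.1970)
T + W*E = ¼ + 47*(145/66) = ¼ + 6815/66 = 13663/132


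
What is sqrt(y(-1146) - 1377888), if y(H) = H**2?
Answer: 2*I*sqrt(16143) ≈ 254.11*I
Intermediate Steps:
sqrt(y(-1146) - 1377888) = sqrt((-1146)**2 - 1377888) = sqrt(1313316 - 1377888) = sqrt(-64572) = 2*I*sqrt(16143)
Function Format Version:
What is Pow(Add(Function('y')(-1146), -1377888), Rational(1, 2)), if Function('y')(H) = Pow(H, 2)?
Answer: Mul(2, I, Pow(16143, Rational(1, 2))) ≈ Mul(254.11, I)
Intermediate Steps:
Pow(Add(Function('y')(-1146), -1377888), Rational(1, 2)) = Pow(Add(Pow(-1146, 2), -1377888), Rational(1, 2)) = Pow(Add(1313316, -1377888), Rational(1, 2)) = Pow(-64572, Rational(1, 2)) = Mul(2, I, Pow(16143, Rational(1, 2)))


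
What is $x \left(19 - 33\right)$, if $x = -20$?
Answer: $280$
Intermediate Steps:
$x \left(19 - 33\right) = - 20 \left(19 - 33\right) = \left(-20\right) \left(-14\right) = 280$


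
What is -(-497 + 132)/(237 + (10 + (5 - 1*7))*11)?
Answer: 73/65 ≈ 1.1231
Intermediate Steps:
-(-497 + 132)/(237 + (10 + (5 - 1*7))*11) = -(-365)/(237 + (10 + (5 - 7))*11) = -(-365)/(237 + (10 - 2)*11) = -(-365)/(237 + 8*11) = -(-365)/(237 + 88) = -(-365)/325 = -1*(-73/65) = 73/65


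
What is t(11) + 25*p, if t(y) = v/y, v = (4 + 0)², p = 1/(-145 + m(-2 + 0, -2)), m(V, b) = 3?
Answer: 1997/1562 ≈ 1.2785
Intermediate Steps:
p = -1/142 (p = 1/(-145 + 3) = 1/(-142) = -1/142 ≈ -0.0070423)
v = 16 (v = 4² = 16)
t(y) = 16/y
t(11) + 25*p = 16/11 + 25*(-1/142) = 16*(1/11) - 25/142 = 16/11 - 25/142 = 1997/1562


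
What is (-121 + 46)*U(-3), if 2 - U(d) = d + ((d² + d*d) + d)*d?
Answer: -3750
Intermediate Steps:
U(d) = 2 - d - d*(d + 2*d²) (U(d) = 2 - (d + ((d² + d*d) + d)*d) = 2 - (d + ((d² + d²) + d)*d) = 2 - (d + (2*d² + d)*d) = 2 - (d + (d + 2*d²)*d) = 2 - (d + d*(d + 2*d²)) = 2 + (-d - d*(d + 2*d²)) = 2 - d - d*(d + 2*d²))
(-121 + 46)*U(-3) = (-121 + 46)*(2 - 1*(-3) - 1*(-3)² - 2*(-3)³) = -75*(2 + 3 - 1*9 - 2*(-27)) = -75*(2 + 3 - 9 + 54) = -75*50 = -3750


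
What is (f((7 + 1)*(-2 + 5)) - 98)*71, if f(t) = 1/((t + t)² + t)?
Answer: -16198153/2328 ≈ -6958.0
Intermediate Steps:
f(t) = 1/(t + 4*t²) (f(t) = 1/((2*t)² + t) = 1/(4*t² + t) = 1/(t + 4*t²))
(f((7 + 1)*(-2 + 5)) - 98)*71 = (1/((((7 + 1)*(-2 + 5)))*(1 + 4*((7 + 1)*(-2 + 5)))) - 98)*71 = (1/(((8*3))*(1 + 4*(8*3))) - 98)*71 = (1/(24*(1 + 4*24)) - 98)*71 = (1/(24*(1 + 96)) - 98)*71 = ((1/24)/97 - 98)*71 = ((1/24)*(1/97) - 98)*71 = (1/2328 - 98)*71 = -228143/2328*71 = -16198153/2328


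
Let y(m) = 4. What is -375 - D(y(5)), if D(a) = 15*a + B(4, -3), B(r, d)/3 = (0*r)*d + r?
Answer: -447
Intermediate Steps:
B(r, d) = 3*r (B(r, d) = 3*((0*r)*d + r) = 3*(0*d + r) = 3*(0 + r) = 3*r)
D(a) = 12 + 15*a (D(a) = 15*a + 3*4 = 15*a + 12 = 12 + 15*a)
-375 - D(y(5)) = -375 - (12 + 15*4) = -375 - (12 + 60) = -375 - 1*72 = -375 - 72 = -447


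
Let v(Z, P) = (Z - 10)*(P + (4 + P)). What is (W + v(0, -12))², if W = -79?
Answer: 14641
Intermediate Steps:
v(Z, P) = (-10 + Z)*(4 + 2*P)
(W + v(0, -12))² = (-79 + (-40 - 20*(-12) + 4*0 + 2*(-12)*0))² = (-79 + (-40 + 240 + 0 + 0))² = (-79 + 200)² = 121² = 14641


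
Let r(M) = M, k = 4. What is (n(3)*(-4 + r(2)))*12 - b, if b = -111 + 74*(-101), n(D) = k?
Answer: 7489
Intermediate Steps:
n(D) = 4
b = -7585 (b = -111 - 7474 = -7585)
(n(3)*(-4 + r(2)))*12 - b = (4*(-4 + 2))*12 - 1*(-7585) = (4*(-2))*12 + 7585 = -8*12 + 7585 = -96 + 7585 = 7489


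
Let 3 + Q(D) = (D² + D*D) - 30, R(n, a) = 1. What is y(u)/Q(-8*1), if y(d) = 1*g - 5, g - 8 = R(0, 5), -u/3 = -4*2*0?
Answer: 4/95 ≈ 0.042105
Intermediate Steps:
u = 0 (u = -3*(-4*2)*0 = -(-24)*0 = -3*0 = 0)
g = 9 (g = 8 + 1 = 9)
y(d) = 4 (y(d) = 1*9 - 5 = 9 - 5 = 4)
Q(D) = -33 + 2*D² (Q(D) = -3 + ((D² + D*D) - 30) = -3 + ((D² + D²) - 30) = -3 + (2*D² - 30) = -3 + (-30 + 2*D²) = -33 + 2*D²)
y(u)/Q(-8*1) = 4/(-33 + 2*(-8*1)²) = 4/(-33 + 2*(-8)²) = 4/(-33 + 2*64) = 4/(-33 + 128) = 4/95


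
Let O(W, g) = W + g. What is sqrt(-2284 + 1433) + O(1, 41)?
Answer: 42 + I*sqrt(851) ≈ 42.0 + 29.172*I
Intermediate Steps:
sqrt(-2284 + 1433) + O(1, 41) = sqrt(-2284 + 1433) + (1 + 41) = sqrt(-851) + 42 = I*sqrt(851) + 42 = 42 + I*sqrt(851)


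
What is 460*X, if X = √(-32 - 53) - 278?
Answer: -127880 + 460*I*√85 ≈ -1.2788e+5 + 4241.0*I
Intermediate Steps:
X = -278 + I*√85 (X = √(-85) - 278 = I*√85 - 278 = -278 + I*√85 ≈ -278.0 + 9.2195*I)
460*X = 460*(-278 + I*√85) = -127880 + 460*I*√85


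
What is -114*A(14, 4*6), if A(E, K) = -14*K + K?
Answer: 35568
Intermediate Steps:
A(E, K) = -13*K
-114*A(14, 4*6) = -(-1482)*4*6 = -(-1482)*24 = -114*(-312) = 35568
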